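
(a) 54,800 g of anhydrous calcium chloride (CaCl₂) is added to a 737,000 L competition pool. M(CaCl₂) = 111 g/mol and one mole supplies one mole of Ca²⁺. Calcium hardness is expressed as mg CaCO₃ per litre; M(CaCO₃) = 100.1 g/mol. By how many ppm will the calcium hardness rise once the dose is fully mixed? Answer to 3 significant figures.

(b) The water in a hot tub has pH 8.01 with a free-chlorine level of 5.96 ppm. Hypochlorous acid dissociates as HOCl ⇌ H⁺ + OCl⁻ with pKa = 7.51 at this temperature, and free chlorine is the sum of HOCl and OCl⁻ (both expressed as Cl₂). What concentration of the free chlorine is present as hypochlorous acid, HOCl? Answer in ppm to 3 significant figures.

(a) Moles of Ca²⁺: 54,800 g ÷ 111 g/mol = 493.7 mol.
(a) As CaCO₃: 493.7 mol × 100.1 g/mol = 49,420 g.
(a) Rise: 49,420 g / 737,000 L × 1000 = 67.05 mg/L.

(b) [OCl⁻]/[HOCl] = 10^(pH − pKa) = 10^(8.01 − 7.51) = 10^0.50 = 3.162.
(b) Fraction as HOCl = 1 / (1 + 3.162) = 0.2403.
(b) HOCl = 0.2403 × 5.96 ppm = 1.432 ppm.

(a) 67.1 ppm; (b) 1.43 ppm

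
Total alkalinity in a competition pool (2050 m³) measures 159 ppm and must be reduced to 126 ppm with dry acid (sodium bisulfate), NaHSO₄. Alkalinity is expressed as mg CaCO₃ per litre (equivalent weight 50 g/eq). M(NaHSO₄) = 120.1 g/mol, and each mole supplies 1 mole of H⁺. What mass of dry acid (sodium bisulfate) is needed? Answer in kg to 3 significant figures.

Volume: 2050 m³ = 2,050,000 L.
Alkalinity to neutralize: (159 − 126) = 33 mg/L as CaCO₃ × 2,050,000 L = 67,650 g as CaCO₃.
Equivalents of H⁺ required: 67,650 ÷ 50 g/eq = 1353 eq = 1353 mol NaHSO₄.
Mass of NaHSO₄: 1353 × 120.1 = 162,500 g.

162 kg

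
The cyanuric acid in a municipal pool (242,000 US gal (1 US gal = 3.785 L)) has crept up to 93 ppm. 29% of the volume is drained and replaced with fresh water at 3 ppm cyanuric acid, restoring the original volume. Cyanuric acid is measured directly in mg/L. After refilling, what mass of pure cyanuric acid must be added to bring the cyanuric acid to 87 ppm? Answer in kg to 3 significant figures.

Volume: 242,000 US gal × 3.785 L/gal = 915,970 L.
After draining 29% and refilling: 93 × 0.71 + 3 × 0.29 = 66.9 ppm.
Deficit to target: 87 − 66.9 = 20.1 mg/L.
Mass: 20.1 mg/L × 915,970 L = 18,410 g cyanuric acid.

18.4 kg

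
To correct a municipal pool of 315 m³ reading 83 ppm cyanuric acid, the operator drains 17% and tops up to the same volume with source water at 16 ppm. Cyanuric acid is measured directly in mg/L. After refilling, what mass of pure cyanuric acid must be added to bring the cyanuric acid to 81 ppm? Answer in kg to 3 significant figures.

Volume: 315 m³ = 315,000 L.
After draining 17% and refilling: 83 × 0.83 + 16 × 0.17 = 71.61 ppm.
Deficit to target: 81 − 71.61 = 9.39 mg/L.
Mass: 9.39 mg/L × 315,000 L = 2958 g cyanuric acid.

2.96 kg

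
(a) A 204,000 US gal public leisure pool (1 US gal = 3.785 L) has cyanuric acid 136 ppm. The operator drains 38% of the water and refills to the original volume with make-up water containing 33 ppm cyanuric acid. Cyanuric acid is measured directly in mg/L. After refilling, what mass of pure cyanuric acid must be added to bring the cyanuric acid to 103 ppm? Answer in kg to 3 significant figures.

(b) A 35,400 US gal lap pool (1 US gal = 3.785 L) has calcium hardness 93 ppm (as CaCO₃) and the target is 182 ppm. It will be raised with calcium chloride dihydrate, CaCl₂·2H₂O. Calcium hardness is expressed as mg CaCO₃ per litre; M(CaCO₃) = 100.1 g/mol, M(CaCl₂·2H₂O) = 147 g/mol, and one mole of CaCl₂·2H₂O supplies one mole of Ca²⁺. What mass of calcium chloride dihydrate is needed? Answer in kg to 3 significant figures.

(a) 4.74 kg; (b) 17.5 kg

(a) Volume: 204,000 US gal × 3.785 L/gal = 772,140 L.
(a) After draining 38% and refilling: 136 × 0.62 + 33 × 0.38 = 96.86 ppm.
(a) Deficit to target: 103 − 96.86 = 6.14 mg/L.
(a) Mass: 6.14 mg/L × 772,140 L = 4741 g cyanuric acid.

(b) Volume: 35,400 US gal × 3.785 L/gal = 133,989 L.
(b) Hardness to add: (182 − 93) = 89 mg/L as CaCO₃ × 133,989 L = 11,930 g as CaCO₃.
(b) Moles of Ca²⁺ (1 mol Ca²⁺ ≡ 1 mol CaCO₃): 11,930 / 100.1 g/mol = 119.1 mol.
(b) Mass of CaCl₂·2H₂O: 119.1 × 147 = 17,510 g.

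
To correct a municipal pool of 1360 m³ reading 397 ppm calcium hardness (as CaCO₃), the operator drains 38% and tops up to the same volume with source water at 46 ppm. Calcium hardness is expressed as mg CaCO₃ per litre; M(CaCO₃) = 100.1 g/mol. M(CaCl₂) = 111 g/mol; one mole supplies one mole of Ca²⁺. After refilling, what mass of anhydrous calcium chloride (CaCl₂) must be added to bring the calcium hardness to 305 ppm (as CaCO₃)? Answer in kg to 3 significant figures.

Volume: 1360 m³ = 1,360,000 L.
After draining 38% and refilling: 397 × 0.62 + 46 × 0.38 = 263.62 ppm.
Deficit to target: 305 − 263.62 = 41.38 mg/L.
As CaCO₃: 41.38 mg/L × 1,360,000 L = 56,280 g; ÷ 100.1 = 562.2 mol Ca²⁺.
Mass: 562.2 × 111 = 62,400 g.

62.4 kg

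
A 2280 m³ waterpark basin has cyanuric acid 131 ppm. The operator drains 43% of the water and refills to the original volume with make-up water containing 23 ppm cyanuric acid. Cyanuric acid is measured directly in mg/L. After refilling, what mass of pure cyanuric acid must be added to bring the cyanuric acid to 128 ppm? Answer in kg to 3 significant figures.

99.0 kg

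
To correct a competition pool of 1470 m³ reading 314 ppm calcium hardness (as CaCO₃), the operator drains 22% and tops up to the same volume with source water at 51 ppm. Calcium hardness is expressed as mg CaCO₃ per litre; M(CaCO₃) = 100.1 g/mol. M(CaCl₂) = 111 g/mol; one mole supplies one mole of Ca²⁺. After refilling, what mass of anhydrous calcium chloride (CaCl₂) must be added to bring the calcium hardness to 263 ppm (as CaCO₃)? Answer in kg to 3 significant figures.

Volume: 1470 m³ = 1,470,000 L.
After draining 22% and refilling: 314 × 0.78 + 51 × 0.22 = 256.14 ppm.
Deficit to target: 263 − 256.14 = 6.86 mg/L.
As CaCO₃: 6.86 mg/L × 1,470,000 L = 10,080 g; ÷ 100.1 = 100.7 mol Ca²⁺.
Mass: 100.7 × 111 = 11,180 g.

11.2 kg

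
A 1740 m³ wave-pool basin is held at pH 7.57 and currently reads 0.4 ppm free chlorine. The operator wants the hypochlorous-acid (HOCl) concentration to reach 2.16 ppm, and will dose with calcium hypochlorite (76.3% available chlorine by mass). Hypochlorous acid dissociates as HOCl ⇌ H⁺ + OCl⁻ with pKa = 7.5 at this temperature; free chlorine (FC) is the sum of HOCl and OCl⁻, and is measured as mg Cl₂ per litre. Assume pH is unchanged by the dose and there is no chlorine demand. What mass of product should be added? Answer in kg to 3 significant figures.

9.80 kg

Volume: 1740 m³ = 1,740,000 L.
[OCl⁻]/[HOCl] = 10^(pH − pKa) = 10^(7.57 − 7.5) = 1.175; fraction as HOCl = 1/(1 + 1.175) = 0.4598.
Free chlorine required for 2.16 ppm HOCl: 2.16 / 0.4598 = 4.698 ppm.
FC to add: 4.698 − 0.4 = 4.298 mg/L as Cl₂.
Cl₂ equivalent: 4.298 mg/L × 1,740,000 L = 7478 g.
Product at 76.3% available Cl: 7478 / 0.763 = 9801 g.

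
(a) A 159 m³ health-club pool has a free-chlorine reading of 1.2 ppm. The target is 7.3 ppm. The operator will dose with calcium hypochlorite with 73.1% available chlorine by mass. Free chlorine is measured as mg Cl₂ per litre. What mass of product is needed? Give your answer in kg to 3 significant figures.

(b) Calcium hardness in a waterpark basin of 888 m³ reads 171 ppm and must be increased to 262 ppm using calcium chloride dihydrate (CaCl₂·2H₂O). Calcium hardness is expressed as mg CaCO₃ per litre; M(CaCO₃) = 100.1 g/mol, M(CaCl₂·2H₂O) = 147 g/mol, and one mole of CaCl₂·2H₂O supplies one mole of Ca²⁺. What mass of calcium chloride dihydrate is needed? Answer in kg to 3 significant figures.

(a) 1.33 kg; (b) 119 kg

(a) Volume: 159 m³ = 159,000 L.
(a) Chlorine deficit: 7.3 − 1.2 = 6.1 ppm = 6.1 mg/L as Cl₂.
(a) Cl₂ equivalent needed: 6.1 mg/L × 159,000 L = 969,900 mg = 969.9 g.
(a) Product at 73.1% available chlorine: 969.9 / 0.731 = 1327 g.

(b) Volume: 888 m³ = 888,000 L.
(b) Hardness to add: (262 − 171) = 91 mg/L as CaCO₃ × 888,000 L = 80,810 g as CaCO₃.
(b) Moles of Ca²⁺ (1 mol Ca²⁺ ≡ 1 mol CaCO₃): 80,810 / 100.1 g/mol = 807.3 mol.
(b) Mass of CaCl₂·2H₂O: 807.3 × 147 = 118,700 g.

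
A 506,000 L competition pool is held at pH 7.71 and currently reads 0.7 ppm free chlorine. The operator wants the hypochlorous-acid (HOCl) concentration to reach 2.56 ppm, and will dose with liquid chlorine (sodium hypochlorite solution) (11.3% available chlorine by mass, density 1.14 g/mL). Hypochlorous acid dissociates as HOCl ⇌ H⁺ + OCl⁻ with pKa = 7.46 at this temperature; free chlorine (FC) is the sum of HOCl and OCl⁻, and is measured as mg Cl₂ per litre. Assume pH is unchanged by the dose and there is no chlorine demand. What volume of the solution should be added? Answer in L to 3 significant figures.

25.2 L

[OCl⁻]/[HOCl] = 10^(pH − pKa) = 10^(7.71 − 7.46) = 1.778; fraction as HOCl = 1/(1 + 1.778) = 0.3599.
Free chlorine required for 2.56 ppm HOCl: 2.56 / 0.3599 = 7.112 ppm.
FC to add: 7.112 − 0.7 = 6.412 mg/L as Cl₂.
Cl₂ equivalent: 6.412 mg/L × 506,000 L = 3245 g.
Product at 11.3% available Cl: 3245 / 0.113 = 28,710 g.
Volume: 28,710 g ÷ 1.14 g/mL = 25,190 mL.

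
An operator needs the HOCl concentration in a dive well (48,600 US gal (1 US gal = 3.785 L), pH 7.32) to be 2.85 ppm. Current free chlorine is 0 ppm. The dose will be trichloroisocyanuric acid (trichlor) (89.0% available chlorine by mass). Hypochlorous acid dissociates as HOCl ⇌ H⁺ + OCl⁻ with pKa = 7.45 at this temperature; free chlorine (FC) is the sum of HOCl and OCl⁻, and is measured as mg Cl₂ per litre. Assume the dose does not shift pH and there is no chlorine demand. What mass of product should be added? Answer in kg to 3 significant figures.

Volume: 48,600 US gal × 3.785 L/gal = 183,951 L.
[OCl⁻]/[HOCl] = 10^(pH − pKa) = 10^(7.32 − 7.45) = 0.7413; fraction as HOCl = 1/(1 + 0.7413) = 0.5743.
Free chlorine required for 2.85 ppm HOCl: 2.85 / 0.5743 = 4.963 ppm.
FC to add: 4.963 − 0 = 4.963 mg/L as Cl₂.
Cl₂ equivalent: 4.963 mg/L × 183,951 L = 912.9 g.
Product at 89.0% available Cl: 912.9 / 0.89 = 1026 g.

1.03 kg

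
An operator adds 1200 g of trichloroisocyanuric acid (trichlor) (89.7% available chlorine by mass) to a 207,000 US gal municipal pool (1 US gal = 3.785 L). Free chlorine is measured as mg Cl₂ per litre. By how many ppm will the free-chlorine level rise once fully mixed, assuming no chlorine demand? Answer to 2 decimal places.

1.37 ppm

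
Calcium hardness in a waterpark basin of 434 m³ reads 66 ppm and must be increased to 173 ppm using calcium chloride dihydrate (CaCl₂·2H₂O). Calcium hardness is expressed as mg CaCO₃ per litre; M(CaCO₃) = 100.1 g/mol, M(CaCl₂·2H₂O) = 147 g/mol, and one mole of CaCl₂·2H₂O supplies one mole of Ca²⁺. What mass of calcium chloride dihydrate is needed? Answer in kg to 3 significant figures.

Volume: 434 m³ = 434,000 L.
Hardness to add: (173 − 66) = 107 mg/L as CaCO₃ × 434,000 L = 46,440 g as CaCO₃.
Moles of Ca²⁺ (1 mol Ca²⁺ ≡ 1 mol CaCO₃): 46,440 / 100.1 g/mol = 463.9 mol.
Mass of CaCl₂·2H₂O: 463.9 × 147 = 68,200 g.

68.2 kg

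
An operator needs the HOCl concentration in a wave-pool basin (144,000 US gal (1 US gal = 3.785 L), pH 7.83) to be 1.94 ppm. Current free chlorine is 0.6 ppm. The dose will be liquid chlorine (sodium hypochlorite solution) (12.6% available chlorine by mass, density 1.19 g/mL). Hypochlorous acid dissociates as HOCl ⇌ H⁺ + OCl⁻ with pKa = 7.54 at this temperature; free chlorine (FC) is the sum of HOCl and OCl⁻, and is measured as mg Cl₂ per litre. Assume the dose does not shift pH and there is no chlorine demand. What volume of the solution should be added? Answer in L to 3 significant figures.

18.6 L

Volume: 144,000 US gal × 3.785 L/gal = 545,040 L.
[OCl⁻]/[HOCl] = 10^(pH − pKa) = 10^(7.83 − 7.54) = 1.95; fraction as HOCl = 1/(1 + 1.95) = 0.339.
Free chlorine required for 1.94 ppm HOCl: 1.94 / 0.339 = 5.723 ppm.
FC to add: 5.723 − 0.6 = 5.123 mg/L as Cl₂.
Cl₂ equivalent: 5.123 mg/L × 545,040 L = 2792 g.
Product at 12.6% available Cl: 2792 / 0.126 = 22,160 g.
Volume: 22,160 g ÷ 1.19 g/mL = 18,620 mL.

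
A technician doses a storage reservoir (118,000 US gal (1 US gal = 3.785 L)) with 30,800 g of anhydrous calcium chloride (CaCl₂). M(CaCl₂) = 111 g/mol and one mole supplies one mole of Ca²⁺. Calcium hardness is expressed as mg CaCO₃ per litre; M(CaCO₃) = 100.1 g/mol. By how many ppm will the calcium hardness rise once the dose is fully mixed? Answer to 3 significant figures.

Volume: 118,000 US gal × 3.785 L/gal = 446,630 L.
Moles of Ca²⁺: 30,800 g ÷ 111 g/mol = 277.5 mol.
As CaCO₃: 277.5 mol × 100.1 g/mol = 27,780 g.
Rise: 27,780 g / 446,630 L × 1000 = 62.19 mg/L.

62.2 ppm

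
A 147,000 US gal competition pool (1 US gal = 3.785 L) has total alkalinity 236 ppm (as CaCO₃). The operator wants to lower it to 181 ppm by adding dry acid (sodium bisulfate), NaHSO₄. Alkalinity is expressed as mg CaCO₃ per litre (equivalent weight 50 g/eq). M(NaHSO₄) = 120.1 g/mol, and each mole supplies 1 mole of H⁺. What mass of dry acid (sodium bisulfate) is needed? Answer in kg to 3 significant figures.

Volume: 147,000 US gal × 3.785 L/gal = 556,395 L.
Alkalinity to neutralize: (236 − 181) = 55 mg/L as CaCO₃ × 556,395 L = 30,600 g as CaCO₃.
Equivalents of H⁺ required: 30,600 ÷ 50 g/eq = 612 eq = 612 mol NaHSO₄.
Mass of NaHSO₄: 612 × 120.1 = 73,510 g.

73.5 kg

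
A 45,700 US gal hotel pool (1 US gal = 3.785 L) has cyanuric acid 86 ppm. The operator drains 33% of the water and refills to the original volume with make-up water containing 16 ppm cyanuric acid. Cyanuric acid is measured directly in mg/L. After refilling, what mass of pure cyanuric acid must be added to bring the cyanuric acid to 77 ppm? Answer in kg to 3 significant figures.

Volume: 45,700 US gal × 3.785 L/gal = 172,974 L.
After draining 33% and refilling: 86 × 0.67 + 16 × 0.33 = 62.9 ppm.
Deficit to target: 77 − 62.9 = 14.1 mg/L.
Mass: 14.1 mg/L × 172,974 L = 2439 g cyanuric acid.

2.44 kg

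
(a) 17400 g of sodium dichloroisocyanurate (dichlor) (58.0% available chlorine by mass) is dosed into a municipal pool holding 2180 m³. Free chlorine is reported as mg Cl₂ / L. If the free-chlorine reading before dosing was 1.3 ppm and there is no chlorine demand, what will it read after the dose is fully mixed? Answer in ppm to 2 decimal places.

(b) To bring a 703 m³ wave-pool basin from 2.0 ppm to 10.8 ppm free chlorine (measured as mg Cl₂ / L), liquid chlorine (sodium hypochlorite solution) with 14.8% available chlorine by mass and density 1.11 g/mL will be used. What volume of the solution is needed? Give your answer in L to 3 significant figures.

(a) 5.93 ppm; (b) 37.7 L

(a) Volume: 2180 m³ = 2,180,000 L.
(a) Available chlorine delivered: 17,400 g × 0.58 = 10,090 g as Cl₂.
(a) Concentration rise: 10,090 g / 2,180,000 L = 4.629 mg/L = 4.63 ppm.
(a) Final FC: 1.3 + 4.63 = 5.93 ppm.

(b) Volume: 703 m³ = 703,000 L.
(b) Chlorine deficit: 10.8 − 2.0 = 8.8 ppm = 8.8 mg/L as Cl₂.
(b) Cl₂ equivalent needed: 8.8 mg/L × 703,000 L = 6,186,000 mg = 6186 g.
(b) Product at 14.8% available chlorine: 6186 / 0.148 = 41,800 g.
(b) Volume at density 1.11 g/mL: 41,800 g ÷ 1.11 g/mL = 37,660 mL.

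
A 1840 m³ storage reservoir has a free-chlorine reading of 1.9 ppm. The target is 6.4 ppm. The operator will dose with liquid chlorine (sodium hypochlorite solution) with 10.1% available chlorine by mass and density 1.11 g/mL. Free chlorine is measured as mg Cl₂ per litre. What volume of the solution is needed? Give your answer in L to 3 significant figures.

73.9 L

Volume: 1840 m³ = 1,840,000 L.
Chlorine deficit: 6.4 − 1.9 = 4.5 ppm = 4.5 mg/L as Cl₂.
Cl₂ equivalent needed: 4.5 mg/L × 1,840,000 L = 8,280,000 mg = 8280 g.
Product at 10.1% available chlorine: 8280 / 0.101 = 81,980 g.
Volume at density 1.11 g/mL: 81,980 g ÷ 1.11 g/mL = 73,860 mL.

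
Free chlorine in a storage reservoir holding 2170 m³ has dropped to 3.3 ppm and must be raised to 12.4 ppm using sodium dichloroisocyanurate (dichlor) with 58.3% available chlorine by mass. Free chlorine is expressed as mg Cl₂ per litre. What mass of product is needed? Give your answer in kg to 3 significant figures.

Volume: 2170 m³ = 2,170,000 L.
Chlorine deficit: 12.4 − 3.3 = 9.1 ppm = 9.1 mg/L as Cl₂.
Cl₂ equivalent needed: 9.1 mg/L × 2,170,000 L = 19,750,000 mg = 19,750 g.
Product at 58.3% available chlorine: 19,750 / 0.583 = 33,870 g.

33.9 kg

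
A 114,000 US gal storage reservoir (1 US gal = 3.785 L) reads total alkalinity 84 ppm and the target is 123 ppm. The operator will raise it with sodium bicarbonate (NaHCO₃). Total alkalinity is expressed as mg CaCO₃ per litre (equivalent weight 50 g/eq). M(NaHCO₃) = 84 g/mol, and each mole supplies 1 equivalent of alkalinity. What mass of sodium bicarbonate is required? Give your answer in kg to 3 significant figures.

28.3 kg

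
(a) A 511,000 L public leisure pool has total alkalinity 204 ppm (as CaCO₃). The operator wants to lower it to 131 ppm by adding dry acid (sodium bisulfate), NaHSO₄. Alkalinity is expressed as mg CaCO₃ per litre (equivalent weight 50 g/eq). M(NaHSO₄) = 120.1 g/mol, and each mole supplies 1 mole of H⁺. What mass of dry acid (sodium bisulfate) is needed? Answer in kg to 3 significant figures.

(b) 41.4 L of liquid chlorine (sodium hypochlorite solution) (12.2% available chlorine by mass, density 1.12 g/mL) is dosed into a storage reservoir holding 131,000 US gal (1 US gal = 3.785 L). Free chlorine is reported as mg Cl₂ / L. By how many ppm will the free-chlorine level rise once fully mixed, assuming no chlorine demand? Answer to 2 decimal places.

(a) Alkalinity to neutralize: (204 − 131) = 73 mg/L as CaCO₃ × 511,000 L = 37,300 g as CaCO₃.
(a) Equivalents of H⁺ required: 37,300 ÷ 50 g/eq = 746.1 eq = 746.1 mol NaHSO₄.
(a) Mass of NaHSO₄: 746.1 × 120.1 = 89,600 g.

(b) Volume: 131,000 US gal × 3.785 L/gal = 495,835 L.
(b) Mass of solution: 41.4 L × 1000 mL/L × 1.12 g/mL = 46,370 g.
(b) Available chlorine delivered: 46,370 g × 0.122 = 5657 g as Cl₂.
(b) Concentration rise: 5657 g / 495,835 L = 11.41 mg/L = 11.41 ppm.

(a) 89.6 kg; (b) 11.41 ppm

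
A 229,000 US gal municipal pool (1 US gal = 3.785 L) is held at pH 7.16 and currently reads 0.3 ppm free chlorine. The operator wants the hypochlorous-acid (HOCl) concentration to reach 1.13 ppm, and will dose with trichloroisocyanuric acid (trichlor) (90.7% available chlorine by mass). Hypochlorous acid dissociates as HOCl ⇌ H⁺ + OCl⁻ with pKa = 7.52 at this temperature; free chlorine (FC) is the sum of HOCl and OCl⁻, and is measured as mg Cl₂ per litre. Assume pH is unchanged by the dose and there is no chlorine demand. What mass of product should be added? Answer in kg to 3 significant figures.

1.26 kg

Volume: 229,000 US gal × 3.785 L/gal = 866,765 L.
[OCl⁻]/[HOCl] = 10^(pH − pKa) = 10^(7.16 − 7.52) = 0.4365; fraction as HOCl = 1/(1 + 0.4365) = 0.6961.
Free chlorine required for 1.13 ppm HOCl: 1.13 / 0.6961 = 1.623 ppm.
FC to add: 1.623 − 0.3 = 1.323 mg/L as Cl₂.
Cl₂ equivalent: 1.323 mg/L × 866,765 L = 1147 g.
Product at 90.7% available Cl: 1147 / 0.907 = 1265 g.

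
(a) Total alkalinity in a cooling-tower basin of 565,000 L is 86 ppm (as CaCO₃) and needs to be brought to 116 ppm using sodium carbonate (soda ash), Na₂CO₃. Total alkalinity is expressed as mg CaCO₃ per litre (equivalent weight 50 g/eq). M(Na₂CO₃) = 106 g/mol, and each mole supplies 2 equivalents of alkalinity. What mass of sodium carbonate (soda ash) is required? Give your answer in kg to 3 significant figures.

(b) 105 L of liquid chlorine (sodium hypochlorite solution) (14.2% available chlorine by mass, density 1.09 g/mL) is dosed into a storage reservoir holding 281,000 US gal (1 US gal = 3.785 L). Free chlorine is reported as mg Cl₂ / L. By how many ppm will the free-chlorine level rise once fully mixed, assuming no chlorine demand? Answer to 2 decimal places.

(a) 18.0 kg; (b) 15.28 ppm

(a) Alkalinity to add: (116 − 86) = 30 mg/L as CaCO₃ × 565,000 L = 16,950 g as CaCO₃.
(a) Equivalents: 16,950 g ÷ 50 g/eq = 339 eq.
(a) Each mole of Na₂CO₃ supplies 2 eq, so 339 / 2 = 169.5 mol.
(a) Mass: 169.5 mol × 106 g/mol = 17,970 g.

(b) Volume: 281,000 US gal × 3.785 L/gal = 1,063,585 L.
(b) Mass of solution: 105 L × 1000 mL/L × 1.09 g/mL = 114,500 g.
(b) Available chlorine delivered: 114,500 g × 0.142 = 16,250 g as Cl₂.
(b) Concentration rise: 16,250 g / 1,063,585 L = 15.28 mg/L = 15.28 ppm.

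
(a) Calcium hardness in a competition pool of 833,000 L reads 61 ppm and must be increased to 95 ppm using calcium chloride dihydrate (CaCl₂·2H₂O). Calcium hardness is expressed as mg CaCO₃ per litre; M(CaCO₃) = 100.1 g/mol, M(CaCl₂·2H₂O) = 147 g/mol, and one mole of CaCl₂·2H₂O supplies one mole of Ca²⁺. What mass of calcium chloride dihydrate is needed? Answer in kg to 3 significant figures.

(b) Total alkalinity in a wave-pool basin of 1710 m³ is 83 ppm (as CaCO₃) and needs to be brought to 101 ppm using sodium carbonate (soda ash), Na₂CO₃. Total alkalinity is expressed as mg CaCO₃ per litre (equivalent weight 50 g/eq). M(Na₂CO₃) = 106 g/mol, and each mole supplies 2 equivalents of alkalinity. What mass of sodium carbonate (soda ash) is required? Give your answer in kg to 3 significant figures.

(a) 41.6 kg; (b) 32.6 kg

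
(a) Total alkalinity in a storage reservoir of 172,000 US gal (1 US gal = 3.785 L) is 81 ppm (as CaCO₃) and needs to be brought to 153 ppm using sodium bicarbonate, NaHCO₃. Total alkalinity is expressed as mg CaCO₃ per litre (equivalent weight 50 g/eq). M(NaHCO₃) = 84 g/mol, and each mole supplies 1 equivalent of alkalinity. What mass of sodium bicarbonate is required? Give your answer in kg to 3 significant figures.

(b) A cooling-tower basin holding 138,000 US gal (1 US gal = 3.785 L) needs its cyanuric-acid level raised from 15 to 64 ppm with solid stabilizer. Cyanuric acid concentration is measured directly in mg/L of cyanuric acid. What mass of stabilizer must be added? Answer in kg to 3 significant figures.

(a) Volume: 172,000 US gal × 3.785 L/gal = 651,020 L.
(a) Alkalinity to add: (153 − 81) = 72 mg/L as CaCO₃ × 651,020 L = 46,870 g as CaCO₃.
(a) Equivalents: 46,870 g ÷ 50 g/eq = 937.5 eq.
(a) NaHCO₃ supplies 1 eq per mole → 937.5 mol.
(a) Mass: 937.5 mol × 84 g/mol = 78,750 g.

(b) Volume: 138,000 US gal × 3.785 L/gal = 522,330 L.
(b) CYA to add: (64 − 15) = 49 mg/L × 522,330 L = 25,590 g cyanuric acid.

(a) 78.7 kg; (b) 25.6 kg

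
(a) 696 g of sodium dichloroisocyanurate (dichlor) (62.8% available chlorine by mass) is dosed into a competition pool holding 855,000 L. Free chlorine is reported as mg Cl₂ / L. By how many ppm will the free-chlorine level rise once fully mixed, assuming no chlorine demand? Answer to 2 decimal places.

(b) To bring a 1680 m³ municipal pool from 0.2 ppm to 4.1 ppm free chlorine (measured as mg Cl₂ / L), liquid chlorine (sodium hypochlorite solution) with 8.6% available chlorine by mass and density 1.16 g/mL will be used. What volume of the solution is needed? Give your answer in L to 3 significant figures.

(a) 0.51 ppm; (b) 65.7 L

(a) Available chlorine delivered: 696 g × 0.628 = 437.1 g as Cl₂.
(a) Concentration rise: 437.1 g / 855,000 L = 0.5112 mg/L = 0.51 ppm.

(b) Volume: 1680 m³ = 1,680,000 L.
(b) Chlorine deficit: 4.1 − 0.2 = 3.9 ppm = 3.9 mg/L as Cl₂.
(b) Cl₂ equivalent needed: 3.9 mg/L × 1,680,000 L = 6,552,000 mg = 6552 g.
(b) Product at 8.6% available chlorine: 6552 / 0.086 = 76,190 g.
(b) Volume at density 1.16 g/mL: 76,190 g ÷ 1.16 g/mL = 65,680 mL.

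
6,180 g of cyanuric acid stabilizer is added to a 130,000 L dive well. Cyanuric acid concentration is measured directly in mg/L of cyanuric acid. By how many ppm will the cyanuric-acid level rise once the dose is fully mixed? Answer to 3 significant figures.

47.5 ppm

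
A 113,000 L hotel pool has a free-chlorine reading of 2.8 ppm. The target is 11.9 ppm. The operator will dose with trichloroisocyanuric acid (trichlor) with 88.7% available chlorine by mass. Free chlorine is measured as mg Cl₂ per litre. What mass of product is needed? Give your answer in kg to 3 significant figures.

1.16 kg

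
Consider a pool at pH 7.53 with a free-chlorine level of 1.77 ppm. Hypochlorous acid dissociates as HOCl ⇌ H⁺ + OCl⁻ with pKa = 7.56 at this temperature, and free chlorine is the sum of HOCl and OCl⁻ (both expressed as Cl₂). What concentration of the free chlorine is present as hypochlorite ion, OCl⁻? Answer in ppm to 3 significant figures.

0.854 ppm

[OCl⁻]/[HOCl] = 10^(pH − pKa) = 10^(7.53 − 7.56) = 10^-0.03 = 0.9333.
Fraction as HOCl = 1 / (1 + 0.9333) = 0.5173.
OCl⁻ = (1 − 0.5173) × 1.77 ppm = 0.8544 ppm.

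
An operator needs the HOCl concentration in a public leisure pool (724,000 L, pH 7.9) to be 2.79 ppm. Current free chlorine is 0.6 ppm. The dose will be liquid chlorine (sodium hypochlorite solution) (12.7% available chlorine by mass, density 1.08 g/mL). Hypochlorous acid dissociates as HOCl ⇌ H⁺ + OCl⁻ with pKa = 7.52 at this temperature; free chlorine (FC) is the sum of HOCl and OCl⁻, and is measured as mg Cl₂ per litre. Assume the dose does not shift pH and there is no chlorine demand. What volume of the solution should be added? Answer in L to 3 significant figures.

46.9 L

[OCl⁻]/[HOCl] = 10^(pH − pKa) = 10^(7.9 − 7.52) = 2.399; fraction as HOCl = 1/(1 + 2.399) = 0.2942.
Free chlorine required for 2.79 ppm HOCl: 2.79 / 0.2942 = 9.483 ppm.
FC to add: 9.483 − 0.6 = 8.883 mg/L as Cl₂.
Cl₂ equivalent: 8.883 mg/L × 724,000 L = 6431 g.
Product at 12.7% available Cl: 6431 / 0.127 = 50,640 g.
Volume: 50,640 g ÷ 1.08 g/mL = 46,890 mL.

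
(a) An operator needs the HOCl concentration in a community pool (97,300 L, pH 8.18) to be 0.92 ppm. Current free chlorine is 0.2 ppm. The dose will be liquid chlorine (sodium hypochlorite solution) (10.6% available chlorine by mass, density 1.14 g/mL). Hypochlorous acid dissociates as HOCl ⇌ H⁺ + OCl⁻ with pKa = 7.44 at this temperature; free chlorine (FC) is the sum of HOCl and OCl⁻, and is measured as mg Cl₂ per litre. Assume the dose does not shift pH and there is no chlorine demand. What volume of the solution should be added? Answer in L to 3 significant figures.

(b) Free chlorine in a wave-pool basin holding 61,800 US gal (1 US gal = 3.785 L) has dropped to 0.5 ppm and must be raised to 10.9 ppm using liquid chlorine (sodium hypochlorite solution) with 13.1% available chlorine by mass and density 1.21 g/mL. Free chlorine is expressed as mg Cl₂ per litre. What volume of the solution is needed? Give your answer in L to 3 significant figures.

(a) 4.65 L; (b) 15.3 L

(a) [OCl⁻]/[HOCl] = 10^(pH − pKa) = 10^(8.18 − 7.44) = 5.495; fraction as HOCl = 1/(1 + 5.495) = 0.154.
(a) Free chlorine required for 0.92 ppm HOCl: 0.92 / 0.154 = 5.976 ppm.
(a) FC to add: 5.976 − 0.2 = 5.776 mg/L as Cl₂.
(a) Cl₂ equivalent: 5.776 mg/L × 97,300 L = 562 g.
(a) Product at 10.6% available Cl: 562 / 0.106 = 5302 g.
(a) Volume: 5302 g ÷ 1.14 g/mL = 4651 mL.

(b) Volume: 61,800 US gal × 3.785 L/gal = 233,913 L.
(b) Chlorine deficit: 10.9 − 0.5 = 10.4 ppm = 10.4 mg/L as Cl₂.
(b) Cl₂ equivalent needed: 10.4 mg/L × 233,913 L = 2,433,000 mg = 2433 g.
(b) Product at 13.1% available chlorine: 2433 / 0.131 = 18,570 g.
(b) Volume at density 1.21 g/mL: 18,570 g ÷ 1.21 g/mL = 15,350 mL.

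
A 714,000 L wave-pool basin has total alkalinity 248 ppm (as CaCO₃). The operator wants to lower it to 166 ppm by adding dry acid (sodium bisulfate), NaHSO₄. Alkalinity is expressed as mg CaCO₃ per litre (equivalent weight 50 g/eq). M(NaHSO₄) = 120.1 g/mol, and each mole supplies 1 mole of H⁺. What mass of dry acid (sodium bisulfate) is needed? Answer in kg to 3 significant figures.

141 kg

Alkalinity to neutralize: (248 − 166) = 82 mg/L as CaCO₃ × 714,000 L = 58,550 g as CaCO₃.
Equivalents of H⁺ required: 58,550 ÷ 50 g/eq = 1171 eq = 1171 mol NaHSO₄.
Mass of NaHSO₄: 1171 × 120.1 = 140,600 g.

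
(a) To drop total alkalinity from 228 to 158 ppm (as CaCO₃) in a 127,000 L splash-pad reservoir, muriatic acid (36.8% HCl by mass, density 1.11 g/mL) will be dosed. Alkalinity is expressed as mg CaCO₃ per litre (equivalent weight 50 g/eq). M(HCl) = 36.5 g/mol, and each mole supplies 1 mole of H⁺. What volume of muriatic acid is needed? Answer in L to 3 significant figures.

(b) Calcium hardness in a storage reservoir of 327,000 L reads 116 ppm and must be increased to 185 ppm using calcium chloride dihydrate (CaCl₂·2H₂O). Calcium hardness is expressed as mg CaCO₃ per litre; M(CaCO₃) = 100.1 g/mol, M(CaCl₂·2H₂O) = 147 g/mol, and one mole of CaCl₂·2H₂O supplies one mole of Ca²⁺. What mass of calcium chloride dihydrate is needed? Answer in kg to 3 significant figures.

(a) 15.9 L; (b) 33.1 kg

(a) Alkalinity to neutralize: (228 − 158) = 70 mg/L as CaCO₃ × 127,000 L = 8890 g as CaCO₃.
(a) Equivalents of H⁺ required: 8890 ÷ 50 g/eq = 177.8 eq = 177.8 mol HCl.
(a) Mass of HCl: 177.8 × 36.5 = 6490 g.
(a) Mass of 36.8% solution: 6490 / 0.368 = 17,640 g.
(a) Volume: 17,640 g ÷ 1.11 g/mL = 15,890 mL.

(b) Hardness to add: (185 − 116) = 69 mg/L as CaCO₃ × 327,000 L = 22,560 g as CaCO₃.
(b) Moles of Ca²⁺ (1 mol Ca²⁺ ≡ 1 mol CaCO₃): 22,560 / 100.1 g/mol = 225.4 mol.
(b) Mass of CaCl₂·2H₂O: 225.4 × 147 = 33,130 g.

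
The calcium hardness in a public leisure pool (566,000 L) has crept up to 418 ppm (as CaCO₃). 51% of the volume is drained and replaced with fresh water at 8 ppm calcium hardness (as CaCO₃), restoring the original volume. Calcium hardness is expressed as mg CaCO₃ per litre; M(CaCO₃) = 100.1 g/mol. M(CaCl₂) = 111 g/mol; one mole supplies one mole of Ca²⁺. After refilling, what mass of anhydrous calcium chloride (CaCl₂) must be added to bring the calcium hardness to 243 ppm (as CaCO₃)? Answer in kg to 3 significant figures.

21.4 kg

After draining 51% and refilling: 418 × 0.49 + 8 × 0.51 = 208.9 ppm.
Deficit to target: 243 − 208.9 = 34.1 mg/L.
As CaCO₃: 34.1 mg/L × 566,000 L = 19,300 g; ÷ 100.1 = 192.8 mol Ca²⁺.
Mass: 192.8 × 111 = 21,400 g.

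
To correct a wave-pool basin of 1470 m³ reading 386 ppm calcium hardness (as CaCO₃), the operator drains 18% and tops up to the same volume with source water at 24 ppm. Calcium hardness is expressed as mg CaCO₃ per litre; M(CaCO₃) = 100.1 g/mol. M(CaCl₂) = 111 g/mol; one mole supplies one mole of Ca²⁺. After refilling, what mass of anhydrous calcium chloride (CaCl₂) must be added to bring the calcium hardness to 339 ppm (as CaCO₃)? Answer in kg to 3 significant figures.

Volume: 1470 m³ = 1,470,000 L.
After draining 18% and refilling: 386 × 0.82 + 24 × 0.18 = 320.84 ppm.
Deficit to target: 339 − 320.84 = 18.16 mg/L.
As CaCO₃: 18.16 mg/L × 1,470,000 L = 26,700 g; ÷ 100.1 = 266.7 mol Ca²⁺.
Mass: 266.7 × 111 = 29,600 g.

29.6 kg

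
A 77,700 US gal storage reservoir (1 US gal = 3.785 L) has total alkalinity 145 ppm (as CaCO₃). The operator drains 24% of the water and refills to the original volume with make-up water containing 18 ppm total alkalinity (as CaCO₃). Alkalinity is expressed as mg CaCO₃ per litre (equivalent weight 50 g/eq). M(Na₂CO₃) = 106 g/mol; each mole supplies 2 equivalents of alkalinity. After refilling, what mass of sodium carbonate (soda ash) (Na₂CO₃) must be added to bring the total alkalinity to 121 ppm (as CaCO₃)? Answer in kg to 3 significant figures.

Volume: 77,700 US gal × 3.785 L/gal = 294,094 L.
After draining 24% and refilling: 145 × 0.76 + 18 × 0.24 = 114.52 ppm.
Deficit to target: 121 − 114.52 = 6.48 mg/L.
As CaCO₃: 6.48 mg/L × 294,094 L = 1906 g; ÷ 50 g/eq ÷ 2 = 19.06 mol Na₂CO₃.
Mass: 19.06 × 106 = 2020 g.

2.02 kg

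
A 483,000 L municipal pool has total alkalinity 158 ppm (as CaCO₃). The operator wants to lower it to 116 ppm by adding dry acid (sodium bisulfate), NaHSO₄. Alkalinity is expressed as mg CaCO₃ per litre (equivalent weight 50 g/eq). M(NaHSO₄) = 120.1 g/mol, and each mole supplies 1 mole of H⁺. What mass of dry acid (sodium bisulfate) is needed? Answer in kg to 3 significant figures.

48.7 kg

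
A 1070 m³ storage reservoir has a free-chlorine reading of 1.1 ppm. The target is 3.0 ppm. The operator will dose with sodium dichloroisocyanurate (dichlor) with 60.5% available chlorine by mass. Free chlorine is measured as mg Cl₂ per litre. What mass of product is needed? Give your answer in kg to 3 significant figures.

Volume: 1070 m³ = 1,070,000 L.
Chlorine deficit: 3.0 − 1.1 = 1.9 ppm = 1.9 mg/L as Cl₂.
Cl₂ equivalent needed: 1.9 mg/L × 1,070,000 L = 2,033,000 mg = 2033 g.
Product at 60.5% available chlorine: 2033 / 0.605 = 3360 g.

3.36 kg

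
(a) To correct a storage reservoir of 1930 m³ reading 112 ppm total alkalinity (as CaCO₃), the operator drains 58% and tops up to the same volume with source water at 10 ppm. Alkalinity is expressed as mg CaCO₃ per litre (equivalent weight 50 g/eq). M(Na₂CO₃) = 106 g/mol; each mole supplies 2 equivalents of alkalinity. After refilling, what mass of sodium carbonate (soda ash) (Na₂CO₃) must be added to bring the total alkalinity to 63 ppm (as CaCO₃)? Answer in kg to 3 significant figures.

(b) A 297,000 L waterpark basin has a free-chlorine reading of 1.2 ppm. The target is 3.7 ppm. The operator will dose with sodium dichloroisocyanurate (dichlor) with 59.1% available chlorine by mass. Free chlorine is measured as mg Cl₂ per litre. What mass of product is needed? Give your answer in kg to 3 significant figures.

(a) 20.8 kg; (b) 1.26 kg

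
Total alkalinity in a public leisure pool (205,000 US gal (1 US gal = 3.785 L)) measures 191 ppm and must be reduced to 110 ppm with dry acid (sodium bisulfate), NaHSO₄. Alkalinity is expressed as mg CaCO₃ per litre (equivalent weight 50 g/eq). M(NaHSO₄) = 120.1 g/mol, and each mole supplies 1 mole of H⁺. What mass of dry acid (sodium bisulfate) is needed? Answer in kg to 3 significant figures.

Volume: 205,000 US gal × 3.785 L/gal = 775,925 L.
Alkalinity to neutralize: (191 − 110) = 81 mg/L as CaCO₃ × 775,925 L = 62,850 g as CaCO₃.
Equivalents of H⁺ required: 62,850 ÷ 50 g/eq = 1257 eq = 1257 mol NaHSO₄.
Mass of NaHSO₄: 1257 × 120.1 = 151,000 g.

151 kg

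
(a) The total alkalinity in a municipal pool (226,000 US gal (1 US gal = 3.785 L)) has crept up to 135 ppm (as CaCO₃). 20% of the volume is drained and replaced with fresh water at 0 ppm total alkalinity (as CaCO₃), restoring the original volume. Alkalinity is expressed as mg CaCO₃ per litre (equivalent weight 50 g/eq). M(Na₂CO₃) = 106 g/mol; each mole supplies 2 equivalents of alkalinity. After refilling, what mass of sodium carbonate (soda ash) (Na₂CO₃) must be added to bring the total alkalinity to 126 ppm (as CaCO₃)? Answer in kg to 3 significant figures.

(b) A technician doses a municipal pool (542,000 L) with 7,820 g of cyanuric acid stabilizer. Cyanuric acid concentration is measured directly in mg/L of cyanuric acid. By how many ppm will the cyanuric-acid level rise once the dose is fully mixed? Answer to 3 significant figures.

(a) Volume: 226,000 US gal × 3.785 L/gal = 855,410 L.
(a) After draining 20% and refilling: 135 × 0.80 + 0 × 0.20 = 108 ppm.
(a) Deficit to target: 126 − 108 = 18 mg/L.
(a) As CaCO₃: 18 mg/L × 855,410 L = 15,400 g; ÷ 50 g/eq ÷ 2 = 154 mol Na₂CO₃.
(a) Mass: 154 × 106 = 16,320 g.

(b) Rise: 7,820 g / 542,000 L × 1000 = 14.43 mg/L.

(a) 16.3 kg; (b) 14.4 ppm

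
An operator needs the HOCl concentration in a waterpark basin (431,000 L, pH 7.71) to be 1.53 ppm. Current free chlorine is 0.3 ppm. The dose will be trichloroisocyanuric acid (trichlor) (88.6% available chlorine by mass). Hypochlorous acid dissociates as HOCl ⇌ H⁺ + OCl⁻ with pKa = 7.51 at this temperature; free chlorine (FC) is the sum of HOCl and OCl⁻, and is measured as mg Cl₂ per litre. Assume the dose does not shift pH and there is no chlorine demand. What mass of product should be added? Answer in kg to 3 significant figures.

[OCl⁻]/[HOCl] = 10^(pH − pKa) = 10^(7.71 − 7.51) = 1.585; fraction as HOCl = 1/(1 + 1.585) = 0.3869.
Free chlorine required for 1.53 ppm HOCl: 1.53 / 0.3869 = 3.955 ppm.
FC to add: 3.955 − 0.3 = 3.655 mg/L as Cl₂.
Cl₂ equivalent: 3.655 mg/L × 431,000 L = 1575 g.
Product at 88.6% available Cl: 1575 / 0.886 = 1778 g.

1.78 kg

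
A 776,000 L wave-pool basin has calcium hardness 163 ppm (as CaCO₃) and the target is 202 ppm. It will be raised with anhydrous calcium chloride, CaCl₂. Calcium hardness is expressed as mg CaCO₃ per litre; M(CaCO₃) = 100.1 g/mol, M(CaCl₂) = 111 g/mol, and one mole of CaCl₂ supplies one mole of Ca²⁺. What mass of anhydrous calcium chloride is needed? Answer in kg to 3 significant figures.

Hardness to add: (202 − 163) = 39 mg/L as CaCO₃ × 776,000 L = 30,260 g as CaCO₃.
Moles of Ca²⁺ (1 mol Ca²⁺ ≡ 1 mol CaCO₃): 30,260 / 100.1 g/mol = 302.3 mol.
Mass of CaCl₂: 302.3 × 111 = 33,560 g.

33.6 kg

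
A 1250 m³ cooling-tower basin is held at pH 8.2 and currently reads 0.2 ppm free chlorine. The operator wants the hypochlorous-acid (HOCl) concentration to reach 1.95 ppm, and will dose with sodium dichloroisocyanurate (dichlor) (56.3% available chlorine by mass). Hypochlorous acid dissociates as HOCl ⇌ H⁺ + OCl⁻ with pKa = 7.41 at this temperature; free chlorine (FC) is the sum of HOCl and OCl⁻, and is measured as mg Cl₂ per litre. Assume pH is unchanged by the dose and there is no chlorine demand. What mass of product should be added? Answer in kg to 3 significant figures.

30.6 kg

Volume: 1250 m³ = 1,250,000 L.
[OCl⁻]/[HOCl] = 10^(pH − pKa) = 10^(8.2 − 7.41) = 6.166; fraction as HOCl = 1/(1 + 6.166) = 0.1395.
Free chlorine required for 1.95 ppm HOCl: 1.95 / 0.1395 = 13.97 ppm.
FC to add: 13.97 − 0.2 = 13.77 mg/L as Cl₂.
Cl₂ equivalent: 13.77 mg/L × 1,250,000 L = 17,220 g.
Product at 56.3% available Cl: 17,220 / 0.563 = 30,580 g.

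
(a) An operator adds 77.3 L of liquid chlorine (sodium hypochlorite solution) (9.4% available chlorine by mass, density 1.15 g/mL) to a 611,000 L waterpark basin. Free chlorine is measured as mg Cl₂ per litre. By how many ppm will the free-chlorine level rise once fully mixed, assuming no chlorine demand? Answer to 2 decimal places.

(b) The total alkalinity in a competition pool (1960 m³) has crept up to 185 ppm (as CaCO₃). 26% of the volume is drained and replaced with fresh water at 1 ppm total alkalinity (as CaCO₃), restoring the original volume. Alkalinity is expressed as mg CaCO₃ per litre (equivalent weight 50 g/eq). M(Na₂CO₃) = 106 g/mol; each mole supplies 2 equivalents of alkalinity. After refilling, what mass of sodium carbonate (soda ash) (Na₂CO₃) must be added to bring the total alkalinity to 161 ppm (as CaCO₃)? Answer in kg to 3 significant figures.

(a) Mass of solution: 77.3 L × 1000 mL/L × 1.15 g/mL = 88,900 g.
(a) Available chlorine delivered: 88,900 g × 0.094 = 8356 g as Cl₂.
(a) Concentration rise: 8356 g / 611,000 L = 13.68 mg/L = 13.68 ppm.

(b) Volume: 1960 m³ = 1,960,000 L.
(b) After draining 26% and refilling: 185 × 0.74 + 1 × 0.26 = 137.16 ppm.
(b) Deficit to target: 161 − 137.16 = 23.84 mg/L.
(b) As CaCO₃: 23.84 mg/L × 1,960,000 L = 46,730 g; ÷ 50 g/eq ÷ 2 = 467.3 mol Na₂CO₃.
(b) Mass: 467.3 × 106 = 49,530 g.

(a) 13.68 ppm; (b) 49.5 kg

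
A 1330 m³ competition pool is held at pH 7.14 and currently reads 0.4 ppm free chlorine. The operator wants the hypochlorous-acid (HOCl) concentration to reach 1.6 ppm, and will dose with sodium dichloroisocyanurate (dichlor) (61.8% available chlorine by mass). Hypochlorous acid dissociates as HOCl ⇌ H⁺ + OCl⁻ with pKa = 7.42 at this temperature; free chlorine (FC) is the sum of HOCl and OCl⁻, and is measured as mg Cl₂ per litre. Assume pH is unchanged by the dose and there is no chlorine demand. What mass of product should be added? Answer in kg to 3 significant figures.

4.39 kg

Volume: 1330 m³ = 1,330,000 L.
[OCl⁻]/[HOCl] = 10^(pH − pKa) = 10^(7.14 − 7.42) = 0.5248; fraction as HOCl = 1/(1 + 0.5248) = 0.6558.
Free chlorine required for 1.6 ppm HOCl: 1.6 / 0.6558 = 2.44 ppm.
FC to add: 2.44 − 0.4 = 2.04 mg/L as Cl₂.
Cl₂ equivalent: 2.04 mg/L × 1,330,000 L = 2713 g.
Product at 61.8% available Cl: 2713 / 0.618 = 4390 g.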